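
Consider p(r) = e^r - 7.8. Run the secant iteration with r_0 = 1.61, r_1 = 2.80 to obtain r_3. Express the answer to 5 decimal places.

p(1.61) = -2.7971888, p(2.80) = 8.6446468
r_2 = 2.8000000 − 8.6446468·(2.8000000 − 1.6100000) / (8.6446468 − (-2.7971888)) = 2.8000000 − (10.2871297)/(11.4418355) = 1.9009196
p(1.9009196) = -1.1079541
r_3 = 1.9009196 − (-1.1079541)·(1.9009196 − 2.8000000) / (-1.1079541 − 8.6446468) = 1.9009196 − (0.9961398)/(-9.7526009) = 2.0030606

2.00306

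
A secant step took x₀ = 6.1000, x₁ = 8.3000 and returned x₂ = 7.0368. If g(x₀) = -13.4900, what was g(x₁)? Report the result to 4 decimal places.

The secant line through (6.1000, -13.4900) and (8.3000, g(x₁)) crosses zero at x₂ = 7.0368.
So (6.1000, -13.4900), (8.3000, g(x₁)), (7.0368, 0) are collinear:
g(x₁) = -13.4900 · (8.3000 − 7.0368) / (6.1000 − 7.0368) = -13.4900 · (1.263200)/(-0.936800) = 18.190188

18.1902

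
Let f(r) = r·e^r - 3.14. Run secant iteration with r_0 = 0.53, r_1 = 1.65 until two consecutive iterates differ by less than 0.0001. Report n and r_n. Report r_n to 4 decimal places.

f(0.53) = -2.239566, f(1.65) = 5.451517
r_2 = 1.650000 − 5.451517·(1.120000)/(7.691083) = 0.856133;  |Δ| = 0.793867
f(0.856133) = -1.124630
r_3 = 0.856133 − (-1.124630)·(-0.793867)/(-6.576147) = 0.991897;  |Δ| = 0.135764
f(0.991897) = -0.465503
r_4 = 0.991897 − (-0.465503)·(0.135764)/(0.659127) = 1.087780;  |Δ| = 0.095883
f(1.087780) = 0.088179
r_5 = 1.087780 − 0.088179·(0.095883)/(0.553682) = 1.072509;  |Δ| = 0.015270
f(1.072509) = -0.005372
r_6 = 1.072509 − (-0.005372)·(-0.015270)/(-0.093551) = 1.073386;  |Δ| = 0.000877
f(1.073386) = -0.000057
r_7 = 1.073386 − (-0.000057)·(0.000877)/(0.005315) = 1.073396;  |Δ| = 0.000009
|r_7 − r_6| = 0.000009 < 0.0001

n = 7, r_n = 1.0734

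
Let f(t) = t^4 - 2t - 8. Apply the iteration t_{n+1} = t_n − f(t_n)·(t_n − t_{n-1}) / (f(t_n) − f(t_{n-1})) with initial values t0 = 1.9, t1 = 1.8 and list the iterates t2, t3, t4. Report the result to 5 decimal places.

f(1.9) = 1.2321000, f(1.8) = -1.1024000
t2 = 1.8000000 − (-1.1024000)·(1.8000000 − 1.9000000) / (-1.1024000 − 1.2321000) = 1.8000000 − (0.1102400)/(-2.3345000) = 1.8472221
f(1.8472221) = -0.0511341
t3 = 1.8472221 − (-0.0511341)·(1.8472221 − 1.8000000) / (-0.0511341 − (-1.1024000)) = 1.8472221 − (-0.0024147)/(1.0512659) = 1.8495190
f(1.8495190) = 0.0022911
t4 = 1.8495190 − 0.0022911·(1.8495190 − 1.8472221) / (0.0022911 − (-0.0511341)) = 1.8495190 − (0.0000053)/(0.0534252) = 1.8494205

1.84722, 1.84952, 1.84942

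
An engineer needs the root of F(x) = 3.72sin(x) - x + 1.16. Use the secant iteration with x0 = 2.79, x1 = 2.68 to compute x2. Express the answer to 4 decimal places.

F(2.79) = -0.348856, F(2.68) = 0.136794
x2 = 2.680000 − 0.136794·(2.680000 − 2.790000) / (0.136794 − (-0.348856)) = 2.680000 − (-0.015047)/(0.485650) = 2.710984

2.7110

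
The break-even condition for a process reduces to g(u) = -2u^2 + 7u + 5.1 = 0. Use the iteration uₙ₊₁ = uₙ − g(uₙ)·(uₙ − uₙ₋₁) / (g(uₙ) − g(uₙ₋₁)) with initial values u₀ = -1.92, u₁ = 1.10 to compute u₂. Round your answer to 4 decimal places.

-0.1014

g(-1.92) = -15.712800, g(1.10) = 10.380000
u₂ = 1.100000 − 10.380000·(1.100000 − (-1.920000)) / (10.380000 − (-15.712800)) = 1.100000 − (31.347600)/(26.092800) = -0.101389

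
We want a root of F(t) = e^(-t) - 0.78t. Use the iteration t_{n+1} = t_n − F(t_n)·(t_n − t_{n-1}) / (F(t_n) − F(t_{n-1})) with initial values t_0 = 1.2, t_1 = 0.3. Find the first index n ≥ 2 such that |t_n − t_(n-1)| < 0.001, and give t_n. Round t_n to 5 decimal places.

n = 5, t_n = 0.66158

F(1.2) = -0.6348058, F(0.3) = 0.5068182
t_2 = 0.3000000 − 0.5068182·(-0.9000000)/(1.1416240) = 0.6995505;  |Δ| = 0.3995505
F(0.6995505) = -0.0488408
t_3 = 0.6995505 − (-0.0488408)·(0.3995505)/(-0.5556590) = 0.6644312;  |Δ| = 0.0351193
F(0.6644312) = -0.0036902
t_4 = 0.6644312 − (-0.0036902)·(-0.0351193)/(0.0451506) = 0.6615609;  |Δ| = 0.0028703
F(0.6615609) = 0.0000278
t_5 = 0.6615609 − 0.0000278·(-0.0028703)/(0.0037179) = 0.6615823;  |Δ| = 0.0000214
|t_5 − t_4| = 0.0000214 < 0.001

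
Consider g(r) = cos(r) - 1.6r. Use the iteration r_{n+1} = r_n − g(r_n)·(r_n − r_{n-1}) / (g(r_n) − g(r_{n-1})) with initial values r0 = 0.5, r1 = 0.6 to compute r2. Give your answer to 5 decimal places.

g(0.5) = 0.0775826, g(0.6) = -0.1346644
r2 = 0.6000000 − (-0.1346644)·(0.6000000 − 0.5000000) / (-0.1346644 − 0.0775826) = 0.6000000 − (-0.0134664)/(-0.2122469) = 0.5365530

0.53655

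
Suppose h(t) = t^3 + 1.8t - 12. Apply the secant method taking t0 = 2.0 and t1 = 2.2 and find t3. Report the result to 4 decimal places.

h(2.0) = -0.400000, h(2.2) = 2.608000
t2 = 2.200000 − 2.608000·(2.200000 − 2.000000) / (2.608000 − (-0.400000)) = 2.200000 − (0.521600)/(3.008000) = 2.026596
h(2.026596) = -0.028716
t3 = 2.026596 − (-0.028716)·(2.026596 − 2.200000) / (-0.028716 − 2.608000) = 2.026596 − (0.004979)/(-2.636716) = 2.028484

2.0285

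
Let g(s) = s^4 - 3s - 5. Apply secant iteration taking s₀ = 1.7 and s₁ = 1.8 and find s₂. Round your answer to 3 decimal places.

g(1.7) = -1.74790, g(1.8) = 0.09760
s₂ = 1.80000 − 0.09760·(1.80000 − 1.70000) / (0.09760 − (-1.74790)) = 1.80000 − (0.00976)/(1.84550) = 1.79471

1.795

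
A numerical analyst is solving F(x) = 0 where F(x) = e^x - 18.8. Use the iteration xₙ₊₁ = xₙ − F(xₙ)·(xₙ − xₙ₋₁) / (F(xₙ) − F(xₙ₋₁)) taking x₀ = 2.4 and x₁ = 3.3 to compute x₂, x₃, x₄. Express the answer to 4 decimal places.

F(2.4) = -7.776824, F(3.3) = 8.312639
x₂ = 3.300000 − 8.312639·(3.300000 − 2.400000) / (8.312639 − (-7.776824)) = 3.300000 − (7.481375)/(16.089463) = 2.835014
F(2.835014) = -1.769361
x₃ = 2.835014 − (-1.769361)·(2.835014 − 3.300000) / (-1.769361 − 8.312639) = 2.835014 − (0.822728)/(-10.082000) = 2.916618
F(2.916618) = -0.321319
x₄ = 2.916618 − (-0.321319)·(2.916618 − 2.835014) / (-0.321319 − (-1.769361)) = 2.916618 − (-0.026221)/(1.448042) = 2.934725

2.8350, 2.9166, 2.9347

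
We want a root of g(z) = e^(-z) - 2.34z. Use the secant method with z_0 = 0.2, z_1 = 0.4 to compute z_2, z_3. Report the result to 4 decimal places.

g(0.2) = 0.350731, g(0.4) = -0.265680
z_2 = 0.400000 − (-0.265680)·(0.400000 − 0.200000) / (-0.265680 − 0.350731) = 0.400000 − (-0.053136)/(-0.616411) = 0.313798
g(0.313798) = -0.003620
z_3 = 0.313798 − (-0.003620)·(0.313798 − 0.400000) / (-0.003620 − (-0.265680)) = 0.313798 − (0.000312)/(0.262060) = 0.312607

0.3138, 0.3126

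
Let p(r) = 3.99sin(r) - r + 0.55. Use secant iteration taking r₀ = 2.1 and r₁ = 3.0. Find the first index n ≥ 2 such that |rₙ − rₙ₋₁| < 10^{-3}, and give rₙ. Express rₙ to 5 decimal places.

p(2.1) = 1.8942054, p(3.0) = -1.8869312
r₂ = 3.0000000 − (-1.8869312)·(0.9000000)/(-3.7811365) = 2.5508657;  |Δ| = 0.4491343
p(2.5508657) = 0.2214243
r₃ = 2.5508657 − 0.2214243·(-0.4491343)/(2.1083555) = 2.5980348;  |Δ| = 0.0471691
p(2.5980348) = 0.0155306
r₄ = 2.5980348 − 0.0155306·(0.0471691)/(-0.2058937) = 2.6015928;  |Δ| = 0.0035580
p(2.6015928) = -0.0001907
r₅ = 2.6015928 − (-0.0001907)·(0.0035580)/(-0.0157213) = 2.6015496;  |Δ| = 0.0000432
|r₅ − r₄| = 0.0000432 < 10^{-3}

n = 5, rₙ = 2.60155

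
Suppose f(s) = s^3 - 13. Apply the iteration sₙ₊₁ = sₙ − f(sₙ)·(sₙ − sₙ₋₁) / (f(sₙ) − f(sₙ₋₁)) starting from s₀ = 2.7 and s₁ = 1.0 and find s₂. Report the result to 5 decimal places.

f(2.7) = 6.6830000, f(1.0) = -12.0000000
s₂ = 1.0000000 − (-12.0000000)·(1.0000000 − 2.7000000) / (-12.0000000 − 6.6830000) = 1.0000000 − (20.4000000)/(-18.6830000) = 2.0919017

2.09190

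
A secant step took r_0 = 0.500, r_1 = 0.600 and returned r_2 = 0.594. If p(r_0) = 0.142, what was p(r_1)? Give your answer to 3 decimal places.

The secant line through (0.500, 0.142) and (0.600, p(r_1)) crosses zero at r_2 = 0.594.
So (0.500, 0.142), (0.600, p(r_1)), (0.594, 0) are collinear:
p(r_1) = 0.142 · (0.600 − 0.594) / (0.500 − 0.594) = 0.142 · (0.00600)/(-0.09400) = -0.00906

-0.009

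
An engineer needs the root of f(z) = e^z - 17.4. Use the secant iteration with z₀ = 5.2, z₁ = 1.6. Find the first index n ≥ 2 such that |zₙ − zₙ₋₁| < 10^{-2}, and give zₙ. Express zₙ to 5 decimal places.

f(5.2) = 163.8722419, f(1.6) = -12.4469676
z₂ = 1.6000000 − (-12.4469676)·(-3.6000000)/(-176.3192095) = 1.8541361;  |Δ| = 0.2541361
f(1.8541361) = -11.0138209
z₃ = 1.8541361 − (-11.0138209)·(0.2541361)/(1.4331467) = 3.8071881;  |Δ| = 1.9530520
f(3.8071881) = 27.6236587
z₄ = 3.8071881 − 27.6236587·(1.9530520)/(38.6374796) = 2.4108641;  |Δ| = 1.3963240
f(2.4108641) = -6.2564140
z₅ = 2.4108641 − (-6.2564140)·(-1.3963240)/(-33.8800728) = 2.6687142;  |Δ| = 0.2578501
f(2.6687142) = -2.9785856
z₆ = 2.6687142 − (-2.9785856)·(0.2578501)/(3.2778284) = 2.9030244;  |Δ| = 0.2343102
f(2.9030244) = 0.8291950
z₇ = 2.9030244 − 0.8291950·(0.2343102)/(3.8077806) = 2.8520003;  |Δ| = 0.0510242
f(2.8520003) = -0.0776036
z₈ = 2.8520003 − (-0.0776036)·(-0.0510242)/(-0.9067985) = 2.8563669;  |Δ| = 0.0043666
|z₈ − z₇| = 0.0043666 < 10^{-2}

n = 8, zₙ = 2.85637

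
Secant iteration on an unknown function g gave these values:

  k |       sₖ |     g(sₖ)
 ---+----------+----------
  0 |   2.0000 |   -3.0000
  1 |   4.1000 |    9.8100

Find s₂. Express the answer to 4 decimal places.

s₂ = 4.1000 − 9.8100·(4.1000 − 2.0000) / (9.8100 − (-3.0000))
   = 4.1000 − (20.601000)/(12.810000) = 2.491803

2.4918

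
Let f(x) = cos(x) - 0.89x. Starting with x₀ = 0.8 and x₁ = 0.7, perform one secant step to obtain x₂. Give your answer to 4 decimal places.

f(0.8) = -0.015293, f(0.7) = 0.141842
x₂ = 0.700000 − 0.141842·(0.700000 − 0.800000) / (0.141842 − (-0.015293)) = 0.700000 − (-0.014184)/(0.157135) = 0.790267

0.7903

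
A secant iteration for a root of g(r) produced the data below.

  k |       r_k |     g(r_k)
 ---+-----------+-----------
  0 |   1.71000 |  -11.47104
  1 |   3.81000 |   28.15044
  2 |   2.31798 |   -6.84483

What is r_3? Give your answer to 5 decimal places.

r_3 = 2.31798 − (-6.84483)·(2.31798 − 3.81000) / (-6.84483 − 28.15044)
   = 2.31798 − (10.2126233)/(-34.9952700) = 2.6098087

2.60981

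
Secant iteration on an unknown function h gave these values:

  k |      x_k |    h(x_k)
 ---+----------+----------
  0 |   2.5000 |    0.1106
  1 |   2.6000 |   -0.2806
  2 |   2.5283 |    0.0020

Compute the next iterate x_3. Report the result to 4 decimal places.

2.5288

x_3 = 2.5283 − 0.0020·(2.5283 − 2.6000) / (0.0020 − (-0.2806))
   = 2.5283 − (-0.000143)/(0.282600) = 2.528807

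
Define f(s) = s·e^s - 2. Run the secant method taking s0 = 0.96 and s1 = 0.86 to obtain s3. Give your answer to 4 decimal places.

f(0.96) = 0.507229, f(0.86) = 0.032318
s2 = 0.860000 − 0.032318·(0.860000 − 0.960000) / (0.032318 − 0.507229) = 0.860000 − (-0.003232)/(-0.474910) = 0.853195
f(0.853195) = 0.002562
s3 = 0.853195 − 0.002562·(0.853195 − 0.860000) / (0.002562 − 0.032318) = 0.853195 − (-0.000017)/(-0.029756) = 0.852609

0.8526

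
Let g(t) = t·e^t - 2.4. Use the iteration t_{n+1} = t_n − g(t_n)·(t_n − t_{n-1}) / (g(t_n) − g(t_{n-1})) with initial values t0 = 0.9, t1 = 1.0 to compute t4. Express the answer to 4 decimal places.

0.9387

g(0.9) = -0.186357, g(1.0) = 0.318282
t2 = 1.000000 − 0.318282·(1.000000 − 0.900000) / (0.318282 − (-0.186357)) = 1.000000 − (0.031828)/(0.504639) = 0.936929
g(0.936929) = -0.008835
t3 = 0.936929 − (-0.008835)·(0.936929 − 1.000000) / (-0.008835 − 0.318282) = 0.936929 − (0.000557)/(-0.327116) = 0.938632
g(0.938632) = -0.000403
t4 = 0.938632 − (-0.000403)·(0.938632 − 0.936929) / (-0.000403 − (-0.008835)) = 0.938632 − (-0.000001)/(0.008431) = 0.938714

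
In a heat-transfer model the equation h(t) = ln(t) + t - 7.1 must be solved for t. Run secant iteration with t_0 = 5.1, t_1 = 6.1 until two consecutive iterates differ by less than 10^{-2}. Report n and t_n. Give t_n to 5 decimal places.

h(5.1) = -0.3707595, h(6.1) = 0.8082888
t_2 = 6.1000000 − 0.8082888·(1.0000000)/(1.1790482) = 5.4144566;  |Δ| = 0.6855434
h(5.4144566) = 0.0035291
t_3 = 5.4144566 − 0.0035291·(-0.6855434)/(-0.8047597) = 5.4114503;  |Δ| = 0.0030063
|t_3 − t_2| = 0.0030063 < 10^{-2}

n = 3, t_n = 5.41145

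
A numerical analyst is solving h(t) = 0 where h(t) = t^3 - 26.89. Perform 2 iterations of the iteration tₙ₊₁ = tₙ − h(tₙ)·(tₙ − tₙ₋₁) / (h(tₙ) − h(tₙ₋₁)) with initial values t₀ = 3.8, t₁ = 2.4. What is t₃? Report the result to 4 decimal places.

h(3.8) = 27.982000, h(2.4) = -13.066000
t₂ = 2.400000 − (-13.066000)·(2.400000 − 3.800000) / (-13.066000 − 27.982000) = 2.400000 − (18.292400)/(-41.048000) = 2.845634
h(2.845634) = -3.847091
t₃ = 2.845634 − (-3.847091)·(2.845634 − 2.400000) / (-3.847091 − (-13.066000)) = 2.845634 − (-1.714396)/(9.218909) = 3.031600

3.0316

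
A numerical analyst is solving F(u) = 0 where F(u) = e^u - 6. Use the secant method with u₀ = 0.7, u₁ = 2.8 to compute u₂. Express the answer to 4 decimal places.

F(0.7) = -3.986247, F(2.8) = 10.444647
u₂ = 2.800000 − 10.444647·(2.800000 − 0.700000) / (10.444647 − (-3.986247)) = 2.800000 − (21.933758)/(14.430894) = 1.280083

1.2801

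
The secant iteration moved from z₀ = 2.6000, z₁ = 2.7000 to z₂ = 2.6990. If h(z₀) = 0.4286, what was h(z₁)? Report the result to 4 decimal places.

The secant line through (2.6000, 0.4286) and (2.7000, h(z₁)) crosses zero at z₂ = 2.6990.
So (2.6000, 0.4286), (2.7000, h(z₁)), (2.6990, 0) are collinear:
h(z₁) = 0.4286 · (2.7000 − 2.6990) / (2.6000 − 2.6990) = 0.4286 · (0.001000)/(-0.099000) = -0.004329

-0.0043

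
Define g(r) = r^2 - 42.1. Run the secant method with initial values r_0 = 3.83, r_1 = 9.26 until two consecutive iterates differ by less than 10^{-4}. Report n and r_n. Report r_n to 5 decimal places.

g(3.83) = -27.4311000, g(9.26) = 43.6476000
r_2 = 9.2600000 − 43.6476000·(5.4300000)/(71.0787000) = 5.9255768;  |Δ| = 3.3344232
g(5.9255768) = -6.9875399
r_3 = 5.9255768 − (-6.9875399)·(-3.3344232)/(-50.6351399) = 6.3857200;  |Δ| = 0.4601432
g(6.3857200) = -1.3225804
r_4 = 6.3857200 − (-1.3225804)·(0.4601432)/(5.6649595) = 6.4931482;  |Δ| = 0.1074282
g(6.4931482) = 0.0609732
r_5 = 6.4931482 − 0.0609732·(0.1074282)/(1.3835536) = 6.4884138;  |Δ| = 0.0047344
g(6.4884138) = -0.0004862
r_6 = 6.4884138 − (-0.0004862)·(-0.0047344)/(-0.0614594) = 6.4884513;  |Δ| = 0.0000375
|r_6 − r_5| = 0.0000375 < 10^{-4}

n = 6, r_n = 6.48845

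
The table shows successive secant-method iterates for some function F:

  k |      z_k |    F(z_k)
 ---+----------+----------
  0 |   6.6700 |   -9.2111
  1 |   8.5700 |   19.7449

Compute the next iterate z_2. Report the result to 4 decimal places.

7.2744

z_2 = 8.5700 − 19.7449·(8.5700 − 6.6700) / (19.7449 − (-9.2111))
   = 8.5700 − (37.515310)/(28.956000) = 7.274403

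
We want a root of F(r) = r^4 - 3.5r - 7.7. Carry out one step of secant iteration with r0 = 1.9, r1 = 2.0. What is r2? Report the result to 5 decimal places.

F(1.9) = -1.3179000, F(2.0) = 1.3000000
r2 = 2.0000000 − 1.3000000·(2.0000000 − 1.9000000) / (1.3000000 − (-1.3179000)) = 2.0000000 − (0.1300000)/(2.6179000) = 1.9503419

1.95034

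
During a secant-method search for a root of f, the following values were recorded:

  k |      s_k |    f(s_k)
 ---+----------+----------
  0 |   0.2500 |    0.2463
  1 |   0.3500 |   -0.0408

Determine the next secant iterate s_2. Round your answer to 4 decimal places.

s_2 = 0.3500 − (-0.0408)·(0.3500 − 0.2500) / (-0.0408 − 0.2463)
   = 0.3500 − (-0.004080)/(-0.287100) = 0.335789

0.3358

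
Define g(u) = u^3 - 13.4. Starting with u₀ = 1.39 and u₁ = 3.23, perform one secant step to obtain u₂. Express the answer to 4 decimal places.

g(1.39) = -10.714381, g(3.23) = 20.298267
u₂ = 3.230000 − 20.298267·(3.230000 − 1.390000) / (20.298267 − (-10.714381)) = 3.230000 − (37.348811)/(31.012648) = 2.025691

2.0257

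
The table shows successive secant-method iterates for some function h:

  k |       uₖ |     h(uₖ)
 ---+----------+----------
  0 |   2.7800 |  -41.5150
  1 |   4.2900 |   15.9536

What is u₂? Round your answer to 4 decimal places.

u₂ = 4.2900 − 15.9536·(4.2900 − 2.7800) / (15.9536 − (-41.5150))
   = 4.2900 − (24.089936)/(57.468600) = 3.870816

3.8708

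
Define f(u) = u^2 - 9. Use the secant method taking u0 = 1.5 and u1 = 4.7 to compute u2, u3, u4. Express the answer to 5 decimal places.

f(1.5) = -6.7500000, f(4.7) = 13.0900000
u2 = 4.7000000 − 13.0900000·(4.7000000 − 1.5000000) / (13.0900000 − (-6.7500000)) = 4.7000000 − (41.8880000)/(19.8400000) = 2.5887097
f(2.5887097) = -2.2985822
u3 = 2.5887097 − (-2.2985822)·(2.5887097 − 4.7000000) / (-2.2985822 − 13.0900000) = 2.5887097 − (4.8529744)/(-15.3885822) = 2.9040717
f(2.9040717) = -0.5663676
u4 = 2.9040717 − (-0.5663676)·(2.9040717 − 2.5887097) / (-0.5663676 − (-2.2985822)) = 2.9040717 − (-0.1786108)/(1.7322146) = 3.0071830

2.58871, 2.90407, 3.00718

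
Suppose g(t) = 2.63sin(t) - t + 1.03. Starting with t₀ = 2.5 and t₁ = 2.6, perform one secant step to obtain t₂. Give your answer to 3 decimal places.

2.533

g(2.5) = 0.10398, g(2.6) = -0.21423
t₂ = 2.60000 − (-0.21423)·(2.60000 − 2.50000) / (-0.21423 − 0.10398) = 2.60000 − (-0.02142)/(-0.31821) = 2.53268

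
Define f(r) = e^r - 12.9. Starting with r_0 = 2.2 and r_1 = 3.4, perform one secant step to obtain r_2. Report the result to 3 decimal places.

2.422

f(2.2) = -3.87499, f(3.4) = 17.06410
r_2 = 3.40000 − 17.06410·(3.40000 − 2.20000) / (17.06410 − (-3.87499)) = 3.40000 − (20.47692)/(20.93909) = 2.42207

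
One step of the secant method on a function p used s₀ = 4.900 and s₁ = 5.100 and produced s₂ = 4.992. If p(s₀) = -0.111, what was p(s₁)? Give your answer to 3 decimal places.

0.130

The secant line through (4.900, -0.111) and (5.100, p(s₁)) crosses zero at s₂ = 4.992.
So (4.900, -0.111), (5.100, p(s₁)), (4.992, 0) are collinear:
p(s₁) = -0.111 · (5.100 − 4.992) / (4.900 − 4.992) = -0.111 · (0.10800)/(-0.09200) = 0.13030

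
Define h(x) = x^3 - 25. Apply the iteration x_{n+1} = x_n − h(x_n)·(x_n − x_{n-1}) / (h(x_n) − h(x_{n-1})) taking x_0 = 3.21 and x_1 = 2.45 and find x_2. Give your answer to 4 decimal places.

2.8759

h(3.21) = 8.076161, h(2.45) = -10.293875
x_2 = 2.450000 − (-10.293875)·(2.450000 − 3.210000) / (-10.293875 − 8.076161) = 2.450000 − (7.823345)/(-18.370036) = 2.875875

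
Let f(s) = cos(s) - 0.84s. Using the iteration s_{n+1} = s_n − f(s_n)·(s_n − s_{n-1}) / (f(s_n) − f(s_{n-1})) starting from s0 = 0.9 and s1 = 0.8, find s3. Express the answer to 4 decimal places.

f(0.9) = -0.134390, f(0.8) = 0.024707
s2 = 0.800000 − 0.024707·(0.800000 − 0.900000) / (0.024707 − (-0.134390)) = 0.800000 − (-0.002471)/(0.159097) = 0.815529
f(0.815529) = 0.000438
s3 = 0.815529 − 0.000438·(0.815529 − 0.800000) / (0.000438 − 0.024707) = 0.815529 − (0.000007)/(-0.024268) = 0.815810

0.8158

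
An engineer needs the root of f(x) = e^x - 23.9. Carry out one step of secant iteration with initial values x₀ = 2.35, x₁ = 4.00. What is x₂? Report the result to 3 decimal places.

2.852

f(2.35) = -13.41443, f(4.00) = 30.69815
x₂ = 4.00000 − 30.69815·(4.00000 − 2.35000) / (30.69815 − (-13.41443)) = 4.00000 − (50.65195)/(44.11258) = 2.85176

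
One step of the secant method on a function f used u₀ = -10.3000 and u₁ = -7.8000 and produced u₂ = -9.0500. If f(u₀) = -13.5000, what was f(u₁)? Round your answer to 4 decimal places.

The secant line through (-10.3000, -13.5000) and (-7.8000, f(u₁)) crosses zero at u₂ = -9.0500.
So (-10.3000, -13.5000), (-7.8000, f(u₁)), (-9.0500, 0) are collinear:
f(u₁) = -13.5000 · (-7.8000 − (-9.0500)) / (-10.3000 − (-9.0500)) = -13.5000 · (1.250000)/(-1.250000) = 13.500000

13.5000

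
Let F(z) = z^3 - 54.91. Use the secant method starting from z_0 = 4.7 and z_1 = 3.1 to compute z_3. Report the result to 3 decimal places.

F(4.7) = 48.91300, F(3.1) = -25.11900
z_2 = 3.10000 − (-25.11900)·(3.10000 − 4.70000) / (-25.11900 − 48.91300) = 3.10000 − (40.19040)/(-74.03200) = 3.64288
F(3.64288) = -6.56694
z_3 = 3.64288 − (-6.56694)·(3.64288 − 3.10000) / (-6.56694 − (-25.11900)) = 3.64288 − (-3.56505)/(18.55206) = 3.83504

3.835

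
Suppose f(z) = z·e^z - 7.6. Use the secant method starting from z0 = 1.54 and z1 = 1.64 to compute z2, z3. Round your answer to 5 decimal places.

f(1.54) = -0.4165310, f(1.64) = 0.8544780
z2 = 1.6400000 − 0.8544780·(1.6400000 − 1.5400000) / (0.8544780 − (-0.4165310)) = 1.6400000 − (0.0854478)/(1.2710090) = 1.5727717
f(1.5727717) = -0.0192576
z3 = 1.5727717 − (-0.0192576)·(1.5727717 − 1.6400000) / (-0.0192576 − 0.8544780) = 1.5727717 − (0.0012947)/(-0.8737356) = 1.5742534

1.57277, 1.57425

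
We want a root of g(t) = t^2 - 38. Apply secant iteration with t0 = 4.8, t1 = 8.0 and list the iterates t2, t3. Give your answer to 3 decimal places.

g(4.8) = -14.96000, g(8.0) = 26.00000
t2 = 8.00000 − 26.00000·(8.00000 − 4.80000) / (26.00000 − (-14.96000)) = 8.00000 − (83.20000)/(40.96000) = 5.96875
g(5.96875) = -2.37402
t3 = 5.96875 − (-2.37402)·(5.96875 − 8.00000) / (-2.37402 − 26.00000) = 5.96875 − (4.82224)/(-28.37402) = 6.13870

5.969, 6.139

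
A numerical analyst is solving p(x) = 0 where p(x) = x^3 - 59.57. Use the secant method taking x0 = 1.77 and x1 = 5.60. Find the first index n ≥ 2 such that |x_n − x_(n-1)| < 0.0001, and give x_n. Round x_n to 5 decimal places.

p(1.77) = -54.0247670, p(5.60) = 116.0460000
x2 = 5.6000000 − 116.0460000·(3.8300000)/(170.0707670) = 2.9866398;  |Δ| = 2.6133602
p(2.9866398) = -32.9291223
x3 = 2.9866398 − (-32.9291223)·(-2.6133602)/(-148.9751223) = 3.5642910;  |Δ| = 0.5776512
p(3.5642910) = -14.2886412
x4 = 3.5642910 − (-14.2886412)·(0.5776512)/(18.6404811) = 4.0070827;  |Δ| = 0.4427917
p(4.0070827) = 4.7705717
x5 = 4.0070827 − 4.7705717·(0.4427917)/(19.0592130) = 3.8962507;  |Δ| = 0.1108319
p(3.8962507) = -0.4219140
x6 = 3.8962507 − (-0.4219140)·(-0.1108319)/(-5.1924857) = 3.9052564;  |Δ| = 0.0090056
p(3.9052564) = -0.0108286
x7 = 3.9052564 − (-0.0108286)·(0.0090056)/(0.4110854) = 3.9054936;  |Δ| = 0.0002372
p(3.9054936) = 0.0000257
x8 = 3.9054936 − 0.0000257·(0.0002372)/(0.0108543) = 3.9054930;  |Δ| = 0.0000006
|x8 − x7| = 0.0000006 < 0.0001

n = 8, x_n = 3.90549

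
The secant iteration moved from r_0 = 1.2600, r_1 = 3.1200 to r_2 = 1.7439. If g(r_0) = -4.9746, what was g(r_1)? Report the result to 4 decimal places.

The secant line through (1.2600, -4.9746) and (3.1200, g(r_1)) crosses zero at r_2 = 1.7439.
So (1.2600, -4.9746), (3.1200, g(r_1)), (1.7439, 0) are collinear:
g(r_1) = -4.9746 · (3.1200 − 1.7439) / (1.2600 − 1.7439) = -4.9746 · (1.376100)/(-0.483900) = 14.146615

14.1466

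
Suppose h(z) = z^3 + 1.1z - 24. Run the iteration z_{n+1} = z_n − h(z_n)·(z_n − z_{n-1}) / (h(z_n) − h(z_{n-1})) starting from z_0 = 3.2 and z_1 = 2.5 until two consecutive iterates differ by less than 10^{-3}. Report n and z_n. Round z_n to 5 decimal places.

h(3.2) = 12.2880000, h(2.5) = -5.6250000
z_2 = 2.5000000 − (-5.6250000)·(-0.7000000)/(-17.9130000) = 2.7198124;  |Δ| = 0.2198124
h(2.7198124) = -0.8887213
z_3 = 2.7198124 − (-0.8887213)·(0.2198124)/(4.7362787) = 2.7610583;  |Δ| = 0.0412459
h(2.7610583) = 0.0859347
z_4 = 2.7610583 − 0.0859347·(0.0412459)/(0.9746559) = 2.7574217;  |Δ| = 0.0036366
h(2.7574217) = -0.0011268
z_5 = 2.7574217 − (-0.0011268)·(-0.0036366)/(-0.0870614) = 2.7574688;  |Δ| = 0.0000471
|z_5 − z_4| = 0.0000471 < 10^{-3}

n = 5, z_n = 2.75747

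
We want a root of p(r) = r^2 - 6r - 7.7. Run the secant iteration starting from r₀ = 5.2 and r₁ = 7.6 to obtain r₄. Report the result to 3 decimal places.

p(5.2) = -11.86000, p(7.6) = 4.46000
r₂ = 7.60000 − 4.46000·(7.60000 − 5.20000) / (4.46000 − (-11.86000)) = 7.60000 − (10.70400)/(16.32000) = 6.94412
p(6.94412) = -1.14394
r₃ = 6.94412 − (-1.14394)·(6.94412 − 7.60000) / (-1.14394 − 4.46000) = 6.94412 − (0.75029)/(-5.60394) = 7.07800
p(7.07800) = -0.06989
r₄ = 7.07800 − (-0.06989)·(7.07800 − 6.94412) / (-0.06989 − (-1.14394)) = 7.07800 − (-0.00936)/(1.07405) = 7.08672

7.087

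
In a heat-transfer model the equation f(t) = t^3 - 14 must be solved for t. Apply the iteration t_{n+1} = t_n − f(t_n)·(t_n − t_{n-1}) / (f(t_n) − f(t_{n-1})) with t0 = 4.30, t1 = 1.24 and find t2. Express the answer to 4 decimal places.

1.7169

f(4.30) = 65.507000, f(1.24) = -12.093376
t2 = 1.240000 − (-12.093376)·(1.240000 − 4.300000) / (-12.093376 − 65.507000) = 1.240000 − (37.005731)/(-77.600376) = 1.716876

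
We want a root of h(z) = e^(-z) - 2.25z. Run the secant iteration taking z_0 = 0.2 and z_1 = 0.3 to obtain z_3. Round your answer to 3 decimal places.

h(0.2) = 0.36873, h(0.3) = 0.06582
z_2 = 0.30000 − 0.06582·(0.30000 − 0.20000) / (0.06582 − 0.36873) = 0.30000 − (0.00658)/(-0.30291) = 0.32173
h(0.32173) = 0.00101
z_3 = 0.32173 − 0.00101·(0.32173 − 0.30000) / (0.00101 − 0.06582) = 0.32173 − (0.00002)/(-0.06481) = 0.32207

0.322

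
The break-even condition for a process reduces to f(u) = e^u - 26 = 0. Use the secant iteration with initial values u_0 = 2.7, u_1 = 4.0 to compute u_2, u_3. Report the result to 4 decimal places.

3.0640, 3.1934

f(2.7) = -11.120268, f(4.0) = 28.598150
u_2 = 4.000000 − 28.598150·(4.000000 − 2.700000) / (28.598150 − (-11.120268)) = 4.000000 − (37.177595)/(39.718418) = 3.063971
f(3.063971) = -4.587585
u_3 = 3.063971 − (-4.587585)·(3.063971 − 4.000000) / (-4.587585 − 28.598150) = 3.063971 − (4.294113)/(-33.185735) = 3.193367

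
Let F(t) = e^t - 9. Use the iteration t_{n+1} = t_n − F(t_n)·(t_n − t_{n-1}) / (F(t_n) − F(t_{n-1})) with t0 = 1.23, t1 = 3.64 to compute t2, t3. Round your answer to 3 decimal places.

1.618, 1.860

F(1.23) = -5.57877, F(3.64) = 29.09184
t2 = 3.64000 − 29.09184·(3.64000 − 1.23000) / (29.09184 − (-5.57877)) = 3.64000 − (70.11133)/(34.67061) = 1.61779
F(1.61779) = -3.95808
t3 = 1.61779 − (-3.95808)·(1.61779 − 3.64000) / (-3.95808 − 29.09184) = 1.61779 − (8.00407)/(-33.04991) = 1.85997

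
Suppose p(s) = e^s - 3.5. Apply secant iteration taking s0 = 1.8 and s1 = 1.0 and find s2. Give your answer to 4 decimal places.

p(1.8) = 2.549647, p(1.0) = -0.781718
s2 = 1.000000 − (-0.781718)·(1.000000 − 1.800000) / (-0.781718 − 2.549647) = 1.000000 − (0.625375)/(-3.331366) = 1.187723

1.1877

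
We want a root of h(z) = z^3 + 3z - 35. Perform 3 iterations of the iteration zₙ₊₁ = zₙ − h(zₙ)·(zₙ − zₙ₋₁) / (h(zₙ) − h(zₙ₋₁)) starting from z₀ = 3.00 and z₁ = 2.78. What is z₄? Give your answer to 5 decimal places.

2.96633

h(3.00) = 1.0000000, h(2.78) = -5.1750480
z₂ = 2.7800000 − (-5.1750480)·(2.7800000 − 3.0000000) / (-5.1750480 − 1.0000000) = 2.7800000 − (1.1385106)/(-6.1750480) = 2.9643727
h(2.9643727) = -0.0574391
z₃ = 2.9643727 − (-0.0574391)·(2.9643727 − 2.7800000) / (-0.0574391 − (-5.1750480)) = 2.9643727 − (-0.0105902)/(5.1176089) = 2.9664421
h(2.9664421) = 0.0033608
z₄ = 2.9664421 − 0.0033608·(2.9664421 − 2.9643727) / (0.0033608 − (-0.0574391)) = 2.9664421 − (0.0000070)/(0.0607999) = 2.9663277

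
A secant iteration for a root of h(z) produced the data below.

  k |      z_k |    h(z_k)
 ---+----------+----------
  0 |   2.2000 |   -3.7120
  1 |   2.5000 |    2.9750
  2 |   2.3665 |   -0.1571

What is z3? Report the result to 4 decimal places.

2.3732

z3 = 2.3665 − (-0.1571)·(2.3665 − 2.5000) / (-0.1571 − 2.9750)
   = 2.3665 − (0.020973)/(-3.132100) = 2.373196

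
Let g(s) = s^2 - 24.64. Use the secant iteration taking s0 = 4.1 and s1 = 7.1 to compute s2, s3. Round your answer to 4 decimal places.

4.7991, 4.9343

g(4.1) = -7.830000, g(7.1) = 25.770000
s2 = 7.100000 − 25.770000·(7.100000 − 4.100000) / (25.770000 − (-7.830000)) = 7.100000 − (77.310000)/(33.600000) = 4.799107
g(4.799107) = -1.608571
s3 = 4.799107 − (-1.608571)·(4.799107 − 7.100000) / (-1.608571 − 25.770000) = 4.799107 − (3.701149)/(-27.378571) = 4.934291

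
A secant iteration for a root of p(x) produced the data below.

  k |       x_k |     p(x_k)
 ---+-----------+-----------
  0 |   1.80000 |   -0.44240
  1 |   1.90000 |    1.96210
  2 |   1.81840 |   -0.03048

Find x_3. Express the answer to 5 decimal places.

x_3 = 1.81840 − (-0.03048)·(1.81840 − 1.90000) / (-0.03048 − 1.96210)
   = 1.81840 − (0.0024872)/(-1.9925800) = 1.8196482

1.81965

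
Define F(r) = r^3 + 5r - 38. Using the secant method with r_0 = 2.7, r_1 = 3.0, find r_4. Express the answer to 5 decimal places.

2.87034

F(2.7) = -4.8170000, F(3.0) = 4.0000000
r_2 = 3.0000000 − 4.0000000·(3.0000000 − 2.7000000) / (4.0000000 − (-4.8170000)) = 3.0000000 − (1.2000000)/(8.8170000) = 2.8638993
F(2.8638993) = -0.1910333
r_3 = 2.8638993 − (-0.1910333)·(2.8638993 − 3.0000000) / (-0.1910333 − 4.0000000) = 2.8638993 − (0.0259998)/(-4.1910333) = 2.8701030
F(2.8701030) = -0.0070382
r_4 = 2.8701030 − (-0.0070382)·(2.8701030 − 2.8638993) / (-0.0070382 − (-0.1910333)) = 2.8701030 − (-0.0000437)/(0.1839951) = 2.8703403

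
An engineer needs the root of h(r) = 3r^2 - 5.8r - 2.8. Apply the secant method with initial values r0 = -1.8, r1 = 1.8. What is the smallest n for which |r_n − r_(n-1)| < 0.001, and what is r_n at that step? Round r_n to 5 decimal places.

n = 8, r_n = 2.33333

h(-1.8) = 17.3600000, h(1.8) = -3.5200000
r2 = 1.8000000 − (-3.5200000)·(3.6000000)/(-20.8800000) = 1.1931034;  |Δ| = 0.6068966
h(1.1931034) = -5.4495125
r3 = 1.1931034 − (-5.4495125)·(-0.6068966)/(-1.9295125) = 2.9071584;  |Δ| = 1.7140549
h(2.9071584) = 5.6931906
r4 = 2.9071584 − 5.6931906·(1.7140549)/(11.1427031) = 2.0313887;  |Δ| = 0.8757697
h(2.0313887) = -2.2024343
r5 = 2.0313887 − (-2.2024343)·(-0.8757697)/(-7.8956249) = 2.2756791;  |Δ| = 0.2442904
h(2.2756791) = -0.4627929
r6 = 2.2756791 − (-0.4627929)·(0.2442904)/(1.7396414) = 2.3406671;  |Δ| = 0.0649880
h(2.3406671) = 0.0602982
r7 = 2.3406671 − 0.0602982·(0.0649880)/(0.5230911) = 2.3331757;  |Δ| = 0.0074914
h(2.3331757) = -0.0012922
r8 = 2.3331757 − (-0.0012922)·(-0.0074914)/(-0.0615904) = 2.3333329;  |Δ| = 0.0001572
|r8 − r7| = 0.0001572 < 0.001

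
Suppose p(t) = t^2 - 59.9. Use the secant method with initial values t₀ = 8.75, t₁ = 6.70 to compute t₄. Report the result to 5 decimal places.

7.73949

p(8.75) = 16.6625000, p(6.70) = -15.0100000
t₂ = 6.7000000 − (-15.0100000)·(6.7000000 − 8.7500000) / (-15.0100000 − 16.6625000) = 6.7000000 − (30.7705000)/(-31.6725000) = 7.6715210
p(7.6715210) = -1.0477650
t₃ = 7.6715210 − (-1.0477650)·(7.6715210 − 6.7000000) / (-1.0477650 − (-15.0100000)) = 7.6715210 − (-1.0179257)/(13.9622350) = 7.7444267
p(7.7444267) = 0.0761446
t₄ = 7.7444267 − 0.0761446·(7.7444267 − 7.6715210) / (0.0761446 − (-1.0477650)) = 7.7444267 − (0.0055514)/(1.1239096) = 7.7394873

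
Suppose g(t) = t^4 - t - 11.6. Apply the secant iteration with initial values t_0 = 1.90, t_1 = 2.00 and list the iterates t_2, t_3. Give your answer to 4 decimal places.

g(1.90) = -0.467900, g(2.00) = 2.400000
t_2 = 2.000000 − 2.400000·(2.000000 − 1.900000) / (2.400000 − (-0.467900)) = 2.000000 − (0.240000)/(2.867900) = 1.916315
g(1.916315) = -0.030796
t_3 = 1.916315 − (-0.030796)·(1.916315 − 2.000000) / (-0.030796 − 2.400000) = 1.916315 − (0.002577)/(-2.430796) = 1.917375

1.9163, 1.9174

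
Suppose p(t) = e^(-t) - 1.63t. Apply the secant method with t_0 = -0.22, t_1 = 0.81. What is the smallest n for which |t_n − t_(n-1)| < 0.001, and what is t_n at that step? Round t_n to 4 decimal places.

p(-0.22) = 1.604677, p(0.81) = -0.875442
t_2 = 0.810000 − (-0.875442)·(1.030000)/(-2.480119) = 0.446427;  |Δ| = 0.363573
p(0.446427) = -0.087765
t_3 = 0.446427 − (-0.087765)·(-0.363573)/(0.787677) = 0.405917;  |Δ| = 0.040510
p(0.405917) = 0.004722
t_4 = 0.405917 − 0.004722·(-0.040510)/(0.092487) = 0.407985;  |Δ| = 0.002068
p(0.407985) = -0.000026
t_5 = 0.407985 − (-0.000026)·(0.002068)/(-0.004748) = 0.407973;  |Δ| = 0.000011
|t_5 − t_4| = 0.000011 < 0.001

n = 5, t_n = 0.4080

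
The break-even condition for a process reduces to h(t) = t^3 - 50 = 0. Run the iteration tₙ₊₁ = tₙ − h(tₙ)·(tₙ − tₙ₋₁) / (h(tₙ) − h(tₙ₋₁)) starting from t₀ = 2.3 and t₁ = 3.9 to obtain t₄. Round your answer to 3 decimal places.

3.684

h(2.3) = -37.83300, h(3.9) = 9.31900
t₂ = 3.90000 − 9.31900·(3.90000 − 2.30000) / (9.31900 − (-37.83300)) = 3.90000 − (14.91040)/(47.15200) = 3.58378
h(3.58378) = -3.97179
t₃ = 3.58378 − (-3.97179)·(3.58378 − 3.90000) / (-3.97179 − 9.31900) = 3.58378 − (1.25596)/(-13.29079) = 3.67828
h(3.67828) = -0.23387
t₄ = 3.67828 − (-0.23387)·(3.67828 − 3.58378) / (-0.23387 − (-3.97179)) = 3.67828 − (-0.02210)/(3.73792) = 3.68419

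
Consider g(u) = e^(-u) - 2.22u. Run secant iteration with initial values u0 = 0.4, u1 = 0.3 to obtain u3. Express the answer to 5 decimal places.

0.32535

g(0.4) = -0.2176800, g(0.3) = 0.0748182
u2 = 0.3000000 − 0.0748182·(0.3000000 − 0.4000000) / (0.0748182 − (-0.2176800)) = 0.3000000 − (-0.0074818)/(0.2924982) = 0.3255790
g(0.3255790) = -0.0006764
u3 = 0.3255790 − (-0.0006764)·(0.3255790 − 0.3000000) / (-0.0006764 − 0.0748182) = 0.3255790 − (-0.0000173)/(-0.0754946) = 0.3253499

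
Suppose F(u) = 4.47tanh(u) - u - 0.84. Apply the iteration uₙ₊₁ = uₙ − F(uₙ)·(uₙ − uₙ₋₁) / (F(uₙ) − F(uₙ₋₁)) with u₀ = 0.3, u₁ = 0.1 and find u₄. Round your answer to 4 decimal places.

0.2485

F(0.3) = 0.162167, F(0.1) = -0.494484
u₂ = 0.100000 − (-0.494484)·(0.100000 − 0.300000) / (-0.494484 − 0.162167) = 0.100000 − (0.098897)/(-0.656651) = 0.250608
F(0.250608) = 0.006732
u₃ = 0.250608 − 0.006732·(0.250608 − 0.100000) / (0.006732 − (-0.494484)) = 0.250608 − (0.001014)/(0.501216) = 0.248585
F(0.248585) = 0.000253
u₄ = 0.248585 − 0.000253·(0.248585 − 0.250608) / (0.000253 − 0.006732) = 0.248585 − (-0.000001)/(-0.006479) = 0.248506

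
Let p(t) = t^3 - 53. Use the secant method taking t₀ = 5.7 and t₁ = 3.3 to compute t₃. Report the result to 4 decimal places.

3.7812

p(5.7) = 132.193000, p(3.3) = -17.063000
t₂ = 3.300000 − (-17.063000)·(3.300000 − 5.700000) / (-17.063000 − 132.193000) = 3.300000 − (40.951200)/(-149.256000) = 3.574369
p(3.574369) = -7.333460
t₃ = 3.574369 − (-7.333460)·(3.574369 − 3.300000) / (-7.333460 − (-17.063000)) = 3.574369 − (-2.012073)/(9.729540) = 3.781169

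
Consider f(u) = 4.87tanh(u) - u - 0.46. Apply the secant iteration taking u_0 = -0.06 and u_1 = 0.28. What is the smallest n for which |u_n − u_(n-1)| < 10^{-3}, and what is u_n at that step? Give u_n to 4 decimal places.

f(-0.06) = -0.691850, f(0.28) = 0.589048
u_2 = 0.280000 − 0.589048·(0.340000)/(1.280898) = 0.123644;  |Δ| = 0.156356
f(0.123644) = 0.015452
u_3 = 0.123644 − 0.015452·(-0.156356)/(-0.573596) = 0.119432;  |Δ| = 0.004212
f(0.119432) = -0.000549
u_4 = 0.119432 − (-0.000549)·(-0.004212)/(-0.016000) = 0.119576;  |Δ| = 0.000144
|u_4 − u_3| = 0.000144 < 10^{-3}

n = 4, u_n = 0.1196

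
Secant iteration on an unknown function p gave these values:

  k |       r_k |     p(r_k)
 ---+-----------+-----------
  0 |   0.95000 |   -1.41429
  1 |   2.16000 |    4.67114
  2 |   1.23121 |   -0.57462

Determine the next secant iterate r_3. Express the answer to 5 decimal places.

r_3 = 1.23121 − (-0.57462)·(1.23121 − 2.16000) / (-0.57462 − 4.67114)
   = 1.23121 − (0.5337013)/(-5.2457600) = 1.3329496

1.33295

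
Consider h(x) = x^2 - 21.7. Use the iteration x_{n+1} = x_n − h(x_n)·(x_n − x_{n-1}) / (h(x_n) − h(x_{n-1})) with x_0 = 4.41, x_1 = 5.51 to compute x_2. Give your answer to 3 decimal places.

4.637

h(4.41) = -2.25190, h(5.51) = 8.66010
x_2 = 5.51000 − 8.66010·(5.51000 − 4.41000) / (8.66010 − (-2.25190)) = 5.51000 − (9.52611)/(10.91200) = 4.63701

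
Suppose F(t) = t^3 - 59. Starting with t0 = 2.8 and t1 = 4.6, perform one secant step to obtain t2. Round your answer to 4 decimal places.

F(2.8) = -37.048000, F(4.6) = 38.336000
t2 = 4.600000 − 38.336000·(4.600000 − 2.800000) / (38.336000 − (-37.048000)) = 4.600000 − (69.004800)/(75.384000) = 3.684623

3.6846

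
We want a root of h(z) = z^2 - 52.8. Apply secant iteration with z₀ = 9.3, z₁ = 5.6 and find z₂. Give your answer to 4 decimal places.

h(9.3) = 33.690000, h(5.6) = -21.440000
z₂ = 5.600000 − (-21.440000)·(5.600000 − 9.300000) / (-21.440000 − 33.690000) = 5.600000 − (79.328000)/(-55.130000) = 7.038926

7.0389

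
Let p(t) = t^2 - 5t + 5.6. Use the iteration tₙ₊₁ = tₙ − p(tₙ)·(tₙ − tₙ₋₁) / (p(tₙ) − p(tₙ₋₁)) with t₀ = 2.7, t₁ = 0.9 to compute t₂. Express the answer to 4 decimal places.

p(2.7) = -0.610000, p(0.9) = 1.910000
t₂ = 0.900000 − 1.910000·(0.900000 − 2.700000) / (1.910000 − (-0.610000)) = 0.900000 − (-3.438000)/(2.520000) = 2.264286

2.2643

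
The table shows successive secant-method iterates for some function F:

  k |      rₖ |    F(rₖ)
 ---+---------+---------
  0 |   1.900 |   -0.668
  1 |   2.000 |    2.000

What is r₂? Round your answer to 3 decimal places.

r₂ = 2.000 − 2.000·(2.000 − 1.900) / (2.000 − (-0.668))
   = 2.000 − (0.20000)/(2.66800) = 1.92504

1.925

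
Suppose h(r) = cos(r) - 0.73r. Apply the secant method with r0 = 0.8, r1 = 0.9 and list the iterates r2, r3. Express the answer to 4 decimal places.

0.8761, 0.8765

h(0.8) = 0.112707, h(0.9) = -0.035390
r2 = 0.900000 − (-0.035390)·(0.900000 − 0.800000) / (-0.035390 − 0.112707) = 0.900000 − (-0.003539)/(-0.148097) = 0.876103
h(0.876103) = 0.000594
r3 = 0.876103 − 0.000594·(0.876103 − 0.900000) / (0.000594 − (-0.035390)) = 0.876103 − (-0.000014)/(0.035984) = 0.876498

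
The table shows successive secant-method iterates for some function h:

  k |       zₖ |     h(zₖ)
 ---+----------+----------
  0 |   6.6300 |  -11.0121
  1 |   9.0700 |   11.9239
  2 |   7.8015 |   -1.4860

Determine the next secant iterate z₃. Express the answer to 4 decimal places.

7.9421

z₃ = 7.8015 − (-1.4860)·(7.8015 − 9.0700) / (-1.4860 − 11.9239)
   = 7.8015 − (1.884991)/(-13.409900) = 7.942067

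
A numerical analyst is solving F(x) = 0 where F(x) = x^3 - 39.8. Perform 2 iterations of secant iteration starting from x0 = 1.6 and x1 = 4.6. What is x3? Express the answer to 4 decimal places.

3.2089

F(1.6) = -35.704000, F(4.6) = 57.536000
x2 = 4.600000 − 57.536000·(4.600000 − 1.600000) / (57.536000 − (-35.704000)) = 4.600000 − (172.608000)/(93.240000) = 2.748777
F(2.748777) = -19.030852
x3 = 2.748777 − (-19.030852)·(2.748777 − 4.600000) / (-19.030852 − 57.536000) = 2.748777 − (35.230343)/(-76.566852) = 3.208903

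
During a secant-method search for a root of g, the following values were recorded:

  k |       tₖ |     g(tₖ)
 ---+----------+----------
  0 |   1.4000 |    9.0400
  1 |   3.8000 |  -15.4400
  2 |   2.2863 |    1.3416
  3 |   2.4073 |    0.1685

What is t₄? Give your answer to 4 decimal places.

t₄ = 2.4073 − 0.1685·(2.4073 − 2.2863) / (0.1685 − 1.3416)
   = 2.4073 − (0.020389)/(-1.173100) = 2.424680

2.4247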